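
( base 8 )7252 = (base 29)4DD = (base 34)38E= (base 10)3754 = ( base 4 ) 322222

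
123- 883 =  - 760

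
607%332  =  275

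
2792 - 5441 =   -  2649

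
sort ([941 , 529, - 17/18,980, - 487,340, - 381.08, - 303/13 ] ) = [  -  487, - 381.08 , - 303/13, - 17/18,  340,529,941, 980 ]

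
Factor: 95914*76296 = 2^4*3^1*7^1*11^1*13^1*17^3*31^1 = 7317854544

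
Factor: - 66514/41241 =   -  2^1*3^( - 1)*7^1*59^( -1 )  *233^( - 1)*4751^1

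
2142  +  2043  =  4185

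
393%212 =181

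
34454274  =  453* 76058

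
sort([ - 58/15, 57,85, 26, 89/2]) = [ - 58/15,  26,89/2, 57, 85 ]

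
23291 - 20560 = 2731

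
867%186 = 123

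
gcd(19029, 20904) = 3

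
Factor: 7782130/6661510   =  157^(-1) *4243^(-1) * 778213^1 = 778213/666151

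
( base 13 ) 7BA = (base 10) 1336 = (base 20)36g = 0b10100111000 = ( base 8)2470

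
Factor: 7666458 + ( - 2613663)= 3^1*5^1*11^1*113^1*271^1= 5052795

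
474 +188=662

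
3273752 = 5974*548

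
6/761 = 6/761= 0.01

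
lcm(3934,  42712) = 298984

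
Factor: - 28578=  - 2^1*3^1*11^1*433^1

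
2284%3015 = 2284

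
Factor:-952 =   -  2^3*7^1*17^1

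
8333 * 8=66664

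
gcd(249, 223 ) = 1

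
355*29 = 10295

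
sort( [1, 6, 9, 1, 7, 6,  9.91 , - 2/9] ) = [  -  2/9, 1, 1 , 6,6,7, 9,9.91]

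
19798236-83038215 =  - 63239979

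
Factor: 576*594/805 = 2^7 *3^5*5^( - 1)*7^( - 1)*11^1*23^( - 1) = 342144/805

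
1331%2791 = 1331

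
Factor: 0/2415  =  0 = 0^1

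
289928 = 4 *72482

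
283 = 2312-2029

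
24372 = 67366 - 42994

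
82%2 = 0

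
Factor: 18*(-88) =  - 1584 = - 2^4* 3^2*11^1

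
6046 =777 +5269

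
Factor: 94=2^1*47^1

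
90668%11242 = 732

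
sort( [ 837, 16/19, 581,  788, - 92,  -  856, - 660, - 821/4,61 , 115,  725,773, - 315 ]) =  [ - 856, - 660,  -  315, - 821/4,  -  92,16/19,61,115,581 , 725,773, 788, 837 ]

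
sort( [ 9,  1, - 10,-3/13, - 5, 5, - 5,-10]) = [  -  10,-10,- 5,-5, - 3/13, 1,5, 9]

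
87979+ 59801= 147780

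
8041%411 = 232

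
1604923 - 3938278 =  - 2333355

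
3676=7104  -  3428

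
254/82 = 3 + 4/41= 3.10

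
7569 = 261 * 29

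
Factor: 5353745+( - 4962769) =390976 = 2^6 * 41^1*149^1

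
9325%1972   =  1437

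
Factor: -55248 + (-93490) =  -148738   =  -2^1*31^1*2399^1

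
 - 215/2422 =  - 1 + 2207/2422 = - 0.09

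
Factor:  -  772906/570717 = - 2^1 * 3^( - 2 ) *7^( - 1)*71^1*5443^1*9059^ ( - 1)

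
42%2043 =42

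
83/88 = 83/88 = 0.94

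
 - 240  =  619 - 859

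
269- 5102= -4833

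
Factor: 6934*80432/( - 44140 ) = -139428872/11035 = - 2^3*5^( - 1)*11^1*457^1*2207^( - 1)*3467^1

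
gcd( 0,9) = 9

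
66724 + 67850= 134574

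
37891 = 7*5413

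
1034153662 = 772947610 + 261206052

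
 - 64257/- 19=64257/19 = 3381.95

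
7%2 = 1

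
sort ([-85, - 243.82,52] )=[ - 243.82, - 85, 52]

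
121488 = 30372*4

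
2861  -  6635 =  - 3774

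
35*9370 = 327950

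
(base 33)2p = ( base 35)2l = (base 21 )47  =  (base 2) 1011011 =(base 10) 91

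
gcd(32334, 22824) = 1902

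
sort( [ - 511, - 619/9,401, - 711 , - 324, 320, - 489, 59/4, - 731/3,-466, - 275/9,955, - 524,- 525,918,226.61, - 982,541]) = [ - 982, - 711,-525, -524, - 511, - 489,-466, -324, - 731/3, - 619/9, - 275/9, 59/4, 226.61, 320,401 , 541,918, 955]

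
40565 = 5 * 8113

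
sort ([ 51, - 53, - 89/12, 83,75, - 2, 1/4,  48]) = [ - 53,-89/12, -2, 1/4, 48, 51  ,  75, 83]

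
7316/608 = 1829/152 =12.03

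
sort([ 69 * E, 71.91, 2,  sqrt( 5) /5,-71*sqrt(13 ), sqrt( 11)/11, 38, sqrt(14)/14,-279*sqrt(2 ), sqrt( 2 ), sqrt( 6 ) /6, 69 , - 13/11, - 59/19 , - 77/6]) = [ - 279 * sqrt( 2),  -  71*sqrt ( 13), - 77/6,  -  59/19,  -  13/11, sqrt( 14)/14, sqrt( 11 )/11, sqrt( 6) /6, sqrt( 5) /5,sqrt( 2 ), 2,  38, 69,71.91,69*E]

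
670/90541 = 670/90541 = 0.01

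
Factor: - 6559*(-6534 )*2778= 2^2*3^4*7^1*11^2*463^1*937^1 = 119055373668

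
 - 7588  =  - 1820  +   - 5768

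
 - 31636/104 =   -  7909/26=- 304.19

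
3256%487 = 334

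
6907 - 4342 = 2565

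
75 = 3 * 25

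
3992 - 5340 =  - 1348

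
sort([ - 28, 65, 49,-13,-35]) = [ - 35, - 28,  -  13,49 , 65 ]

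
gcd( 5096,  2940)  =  196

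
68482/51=1342  +  40/51 = 1342.78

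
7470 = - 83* ( - 90)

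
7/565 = 7/565 = 0.01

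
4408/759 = 5 + 613/759 = 5.81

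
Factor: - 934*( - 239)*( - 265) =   -  59154890 = - 2^1*5^1*53^1*239^1*467^1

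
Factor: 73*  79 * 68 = 2^2* 17^1 * 73^1*79^1 = 392156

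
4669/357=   667/51 = 13.08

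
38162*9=343458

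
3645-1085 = 2560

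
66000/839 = 78 + 558/839 = 78.67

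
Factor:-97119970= - 2^1*5^1*439^1*22123^1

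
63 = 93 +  - 30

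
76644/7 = 10949 + 1/7 = 10949.14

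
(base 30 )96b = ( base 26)C6N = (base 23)ffb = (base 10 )8291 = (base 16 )2063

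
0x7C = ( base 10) 124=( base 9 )147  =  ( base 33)3P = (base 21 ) 5J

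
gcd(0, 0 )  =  0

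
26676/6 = 4446 = 4446.00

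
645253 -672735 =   -  27482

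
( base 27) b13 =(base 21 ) I56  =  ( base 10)8049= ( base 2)1111101110001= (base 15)25b9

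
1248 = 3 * 416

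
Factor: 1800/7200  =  1/4 = 2^( - 2 )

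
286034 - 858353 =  - 572319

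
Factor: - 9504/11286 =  - 16/19= - 2^4 * 19^( - 1)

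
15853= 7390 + 8463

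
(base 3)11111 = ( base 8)171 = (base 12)A1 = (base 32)3p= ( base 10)121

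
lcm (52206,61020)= 4698540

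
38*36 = 1368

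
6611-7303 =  - 692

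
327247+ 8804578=9131825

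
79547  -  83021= - 3474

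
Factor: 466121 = 466121^1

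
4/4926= 2/2463 =0.00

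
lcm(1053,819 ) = 7371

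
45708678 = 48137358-2428680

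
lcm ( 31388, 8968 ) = 62776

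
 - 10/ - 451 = 10/451 = 0.02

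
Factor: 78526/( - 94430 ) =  -79/95 = - 5^(-1 )*19^ (- 1 )*79^1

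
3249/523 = 3249/523 =6.21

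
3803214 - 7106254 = -3303040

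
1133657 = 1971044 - 837387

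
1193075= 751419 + 441656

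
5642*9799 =55285958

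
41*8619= 353379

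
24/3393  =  8/1131 = 0.01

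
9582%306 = 96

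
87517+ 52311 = 139828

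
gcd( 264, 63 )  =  3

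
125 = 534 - 409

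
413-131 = 282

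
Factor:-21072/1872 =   -  439/39 = -3^( - 1)*13^ ( - 1 )*439^1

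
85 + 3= 88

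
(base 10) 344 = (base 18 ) 112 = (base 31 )b3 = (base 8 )530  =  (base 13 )206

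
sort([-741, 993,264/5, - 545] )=[ - 741, - 545,264/5, 993]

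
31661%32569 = 31661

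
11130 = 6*1855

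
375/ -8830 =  - 1+1691/1766= - 0.04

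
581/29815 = 581/29815= 0.02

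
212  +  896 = 1108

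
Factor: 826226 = 2^1*413113^1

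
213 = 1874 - 1661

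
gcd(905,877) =1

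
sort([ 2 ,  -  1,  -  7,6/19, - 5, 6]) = [ - 7,-5 , - 1,6/19 , 2,6] 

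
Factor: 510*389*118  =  2^2*3^1*5^1*17^1*59^1*389^1 = 23410020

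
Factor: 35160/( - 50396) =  - 2^1*3^1*5^1*43^( - 1) = -30/43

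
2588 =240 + 2348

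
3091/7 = 441 + 4/7 = 441.57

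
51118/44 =1161+17/22=1161.77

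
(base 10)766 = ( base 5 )11031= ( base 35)LV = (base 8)1376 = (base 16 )2FE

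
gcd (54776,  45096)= 8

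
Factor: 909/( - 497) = - 3^2*7^( - 1 )*71^( - 1 )*101^1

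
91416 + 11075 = 102491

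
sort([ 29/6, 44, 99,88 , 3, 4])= [3,4, 29/6, 44, 88, 99]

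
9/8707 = 9/8707   =  0.00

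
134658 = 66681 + 67977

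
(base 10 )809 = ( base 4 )30221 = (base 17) 2DA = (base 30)qt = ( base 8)1451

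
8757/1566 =973/174=5.59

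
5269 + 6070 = 11339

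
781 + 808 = 1589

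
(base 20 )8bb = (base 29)429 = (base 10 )3431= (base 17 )bee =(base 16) D67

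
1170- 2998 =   -  1828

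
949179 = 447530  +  501649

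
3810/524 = 7 + 71/262 = 7.27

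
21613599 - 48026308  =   - 26412709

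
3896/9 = 432  +  8/9 = 432.89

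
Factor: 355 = 5^1*71^1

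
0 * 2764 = 0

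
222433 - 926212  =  - 703779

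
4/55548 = 1/13887 = 0.00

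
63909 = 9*7101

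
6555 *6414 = 42043770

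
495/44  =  45/4 =11.25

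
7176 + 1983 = 9159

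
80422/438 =40211/219 = 183.61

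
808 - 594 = 214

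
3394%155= 139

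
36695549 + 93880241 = 130575790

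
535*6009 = 3214815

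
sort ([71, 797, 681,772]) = [ 71 , 681,772, 797] 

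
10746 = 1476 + 9270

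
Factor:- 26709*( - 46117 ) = 1231738953 =3^1*29^1*107^1*307^1*431^1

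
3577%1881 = 1696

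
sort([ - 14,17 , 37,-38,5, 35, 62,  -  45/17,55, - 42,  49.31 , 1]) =[ - 42, - 38, - 14 , - 45/17,1,  5, 17, 35, 37,49.31 , 55 , 62]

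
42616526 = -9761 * ( - 4366)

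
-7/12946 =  -1 + 12939/12946 =- 0.00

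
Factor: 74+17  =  7^1 * 13^1 = 91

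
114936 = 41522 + 73414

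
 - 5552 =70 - 5622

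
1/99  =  1/99 =0.01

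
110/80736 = 55/40368= 0.00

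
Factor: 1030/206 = 5^1 = 5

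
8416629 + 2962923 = 11379552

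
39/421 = 39/421 = 0.09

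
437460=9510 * 46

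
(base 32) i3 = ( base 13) 357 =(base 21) 16c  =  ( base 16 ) 243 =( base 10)579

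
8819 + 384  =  9203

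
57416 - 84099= - 26683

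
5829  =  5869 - 40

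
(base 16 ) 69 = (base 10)105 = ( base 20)55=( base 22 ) 4H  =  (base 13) 81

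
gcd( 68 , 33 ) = 1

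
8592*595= 5112240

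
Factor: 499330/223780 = 2^( - 1)*13^1*23^1*67^( - 1) = 299/134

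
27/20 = 27/20 = 1.35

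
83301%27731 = 108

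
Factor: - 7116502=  - 2^1*97^1*36683^1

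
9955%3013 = 916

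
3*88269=264807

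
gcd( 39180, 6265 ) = 5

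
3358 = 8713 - 5355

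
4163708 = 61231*68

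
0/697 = 0 = 0.00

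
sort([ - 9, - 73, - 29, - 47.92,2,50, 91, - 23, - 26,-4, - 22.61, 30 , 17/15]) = [ -73 , - 47.92,-29,  -  26, - 23, - 22.61,- 9, - 4, 17/15, 2,30 , 50, 91]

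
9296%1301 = 189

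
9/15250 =9/15250= 0.00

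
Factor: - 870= - 2^1*3^1 * 5^1*29^1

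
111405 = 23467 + 87938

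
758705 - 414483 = 344222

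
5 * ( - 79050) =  - 395250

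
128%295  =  128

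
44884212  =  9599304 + 35284908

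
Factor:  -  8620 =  -2^2*5^1*431^1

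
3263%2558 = 705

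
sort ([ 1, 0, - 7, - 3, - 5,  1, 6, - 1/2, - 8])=[  -  8, - 7 ,-5,  -  3,  -  1/2,  0, 1,  1, 6 ]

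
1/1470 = 1/1470 = 0.00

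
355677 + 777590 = 1133267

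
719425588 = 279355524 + 440070064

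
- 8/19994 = -4/9997= - 0.00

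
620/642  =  310/321 = 0.97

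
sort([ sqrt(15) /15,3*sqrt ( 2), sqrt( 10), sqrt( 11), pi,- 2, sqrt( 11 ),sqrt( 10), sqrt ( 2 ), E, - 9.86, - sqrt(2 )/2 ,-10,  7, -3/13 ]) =[  -  10, - 9.86, - 2,- sqrt (2)/2, - 3/13,sqrt( 15) /15 , sqrt(2), E  ,  pi,sqrt (10 ), sqrt( 10), sqrt(11), sqrt(11), 3*sqrt(2 ),7 ]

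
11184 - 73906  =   - 62722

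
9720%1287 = 711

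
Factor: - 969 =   -  3^1*17^1 *19^1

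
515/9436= 515/9436 = 0.05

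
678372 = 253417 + 424955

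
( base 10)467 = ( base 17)1A8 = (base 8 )723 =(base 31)F2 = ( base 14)255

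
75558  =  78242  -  2684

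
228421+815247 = 1043668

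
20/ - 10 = -2 + 0/1 = - 2.00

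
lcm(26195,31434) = 157170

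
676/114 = 5 + 53/57 = 5.93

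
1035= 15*69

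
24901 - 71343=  - 46442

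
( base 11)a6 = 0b1110100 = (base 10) 116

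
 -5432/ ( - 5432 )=1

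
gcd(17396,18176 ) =4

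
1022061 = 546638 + 475423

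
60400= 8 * 7550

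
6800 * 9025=61370000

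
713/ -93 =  - 23/3 = -  7.67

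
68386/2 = 34193=34193.00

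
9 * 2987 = 26883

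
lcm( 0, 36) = 0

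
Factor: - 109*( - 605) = 5^1*11^2*109^1= 65945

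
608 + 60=668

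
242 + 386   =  628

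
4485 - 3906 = 579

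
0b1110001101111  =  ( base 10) 7279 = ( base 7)30136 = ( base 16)1c6f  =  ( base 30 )82j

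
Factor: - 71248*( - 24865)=2^4*5^1*61^1*73^1*4973^1 = 1771581520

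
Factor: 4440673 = 4440673^1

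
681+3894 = 4575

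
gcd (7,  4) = 1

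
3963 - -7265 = 11228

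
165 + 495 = 660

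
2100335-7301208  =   - 5200873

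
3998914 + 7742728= 11741642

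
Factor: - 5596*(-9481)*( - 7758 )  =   - 411605934408 = - 2^3*3^2*19^1*431^1*499^1*1399^1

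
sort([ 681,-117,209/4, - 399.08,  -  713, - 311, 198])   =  [-713,-399.08,  -  311,  -  117,  209/4, 198, 681] 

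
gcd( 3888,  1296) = 1296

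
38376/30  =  1279+ 1/5 = 1279.20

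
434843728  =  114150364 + 320693364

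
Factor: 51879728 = 2^4*19^1* 47^1*3631^1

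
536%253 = 30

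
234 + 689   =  923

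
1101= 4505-3404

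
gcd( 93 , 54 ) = 3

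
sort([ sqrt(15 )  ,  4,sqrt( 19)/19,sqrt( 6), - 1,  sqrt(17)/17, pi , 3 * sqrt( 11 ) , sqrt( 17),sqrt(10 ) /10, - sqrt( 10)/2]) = [ - sqrt( 10 )/2, - 1, sqrt ( 19)/19, sqrt( 17 ) /17, sqrt( 10) /10, sqrt (6), pi, sqrt( 15 ), 4, sqrt( 17 ), 3*sqrt (11) ] 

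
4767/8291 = 4767/8291 = 0.57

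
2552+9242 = 11794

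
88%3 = 1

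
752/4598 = 376/2299 = 0.16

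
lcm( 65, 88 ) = 5720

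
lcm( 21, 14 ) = 42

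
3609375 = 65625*55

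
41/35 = 1 + 6/35 = 1.17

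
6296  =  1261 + 5035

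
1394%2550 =1394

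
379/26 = 379/26 = 14.58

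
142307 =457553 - 315246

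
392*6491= 2544472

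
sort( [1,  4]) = [ 1,4 ] 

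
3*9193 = 27579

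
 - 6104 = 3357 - 9461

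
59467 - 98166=-38699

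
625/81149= 625/81149 = 0.01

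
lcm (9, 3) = 9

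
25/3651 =25/3651= 0.01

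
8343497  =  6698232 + 1645265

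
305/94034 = 305/94034 = 0.00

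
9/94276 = 9/94276= 0.00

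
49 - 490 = -441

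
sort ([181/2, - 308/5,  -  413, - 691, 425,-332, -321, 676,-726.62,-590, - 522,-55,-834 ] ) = [ - 834, - 726.62, - 691, - 590 , - 522, - 413,-332, - 321,-308/5,- 55,181/2,  425,676]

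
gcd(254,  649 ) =1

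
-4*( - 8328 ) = 33312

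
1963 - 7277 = -5314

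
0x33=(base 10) 51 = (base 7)102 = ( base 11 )47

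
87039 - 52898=34141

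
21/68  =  21/68  =  0.31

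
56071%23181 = 9709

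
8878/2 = 4439= 4439.00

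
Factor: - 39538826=- 2^1 * 31^1 * 637723^1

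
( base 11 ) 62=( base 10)68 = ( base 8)104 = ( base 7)125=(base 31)26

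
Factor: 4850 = 2^1*5^2 *97^1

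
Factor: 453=3^1 * 151^1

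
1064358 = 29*36702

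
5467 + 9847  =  15314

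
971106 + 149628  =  1120734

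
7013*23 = 161299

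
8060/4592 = 2015/1148 = 1.76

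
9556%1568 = 148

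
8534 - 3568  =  4966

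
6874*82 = 563668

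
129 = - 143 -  - 272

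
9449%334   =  97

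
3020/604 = 5 = 5.00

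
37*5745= 212565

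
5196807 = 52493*99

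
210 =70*3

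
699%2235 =699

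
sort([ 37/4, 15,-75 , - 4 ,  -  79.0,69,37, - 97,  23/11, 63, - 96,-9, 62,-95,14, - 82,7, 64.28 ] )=[-97, - 96,-95,-82, - 79.0, - 75, - 9, - 4, 23/11,7, 37/4, 14, 15, 37,  62,63,64.28, 69]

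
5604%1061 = 299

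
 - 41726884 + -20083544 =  - 61810428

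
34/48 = 17/24 = 0.71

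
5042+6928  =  11970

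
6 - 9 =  - 3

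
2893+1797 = 4690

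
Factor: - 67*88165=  - 5^1 * 7^1*11^1*67^1*229^1 =- 5907055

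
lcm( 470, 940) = 940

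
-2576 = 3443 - 6019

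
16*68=1088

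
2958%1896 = 1062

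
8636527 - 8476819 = 159708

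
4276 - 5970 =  - 1694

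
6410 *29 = 185890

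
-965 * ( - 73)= 70445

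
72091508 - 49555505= 22536003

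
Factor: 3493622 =2^1*11^1*379^1*419^1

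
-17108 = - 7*2444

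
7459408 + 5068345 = 12527753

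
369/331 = 1 + 38/331  =  1.11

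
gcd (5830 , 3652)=22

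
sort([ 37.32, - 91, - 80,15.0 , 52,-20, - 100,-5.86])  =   [ - 100, - 91 , - 80, - 20, - 5.86,  15.0,37.32, 52]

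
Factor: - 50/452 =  - 25/226 = - 2^( - 1)*5^2*113^( - 1 ) 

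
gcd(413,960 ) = 1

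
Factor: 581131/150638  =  841/218 = 2^( - 1) *29^2*109^(-1 )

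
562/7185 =562/7185  =  0.08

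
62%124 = 62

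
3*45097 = 135291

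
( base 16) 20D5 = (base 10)8405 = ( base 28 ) AK5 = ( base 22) H81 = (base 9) 12468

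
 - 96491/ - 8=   12061 + 3/8= 12061.38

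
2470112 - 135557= 2334555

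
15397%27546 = 15397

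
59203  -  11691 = 47512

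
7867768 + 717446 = 8585214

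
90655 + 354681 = 445336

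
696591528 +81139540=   777731068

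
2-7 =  - 5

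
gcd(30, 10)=10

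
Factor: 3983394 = 2^1*3^1*163^1 * 4073^1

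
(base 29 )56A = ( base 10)4389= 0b1000100100101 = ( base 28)5GL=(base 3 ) 20000120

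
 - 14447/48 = - 301 + 1/48 = -300.98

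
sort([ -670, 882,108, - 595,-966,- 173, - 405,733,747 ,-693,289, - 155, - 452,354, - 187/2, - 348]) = [-966,-693,- 670,-595,-452, - 405,-348,-173, - 155,-187/2,108, 289,354, 733,747,  882]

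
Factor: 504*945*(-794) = - 2^4*3^5*5^1*7^2*397^1= -378166320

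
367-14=353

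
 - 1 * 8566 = -8566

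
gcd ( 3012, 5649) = 3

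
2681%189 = 35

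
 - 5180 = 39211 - 44391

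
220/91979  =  220/91979 = 0.00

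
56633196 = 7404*7649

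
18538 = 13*1426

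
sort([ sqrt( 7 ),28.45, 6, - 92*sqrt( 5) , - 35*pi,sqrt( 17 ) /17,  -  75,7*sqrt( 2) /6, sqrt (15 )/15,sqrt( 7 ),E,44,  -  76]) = [ - 92*sqrt ( 5 ), - 35*pi,-76, - 75, sqrt ( 17 ) /17, sqrt( 15)/15, 7*sqrt( 2)/6, sqrt( 7),sqrt( 7 ),E,6 , 28.45,44]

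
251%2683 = 251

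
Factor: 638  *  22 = 2^2*11^2* 29^1  =  14036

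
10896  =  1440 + 9456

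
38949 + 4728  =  43677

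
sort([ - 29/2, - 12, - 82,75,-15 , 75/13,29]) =[  -  82,  -  15, - 29/2, - 12,75/13, 29,75]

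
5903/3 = 5903/3= 1967.67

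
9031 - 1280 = 7751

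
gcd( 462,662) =2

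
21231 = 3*7077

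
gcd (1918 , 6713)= 959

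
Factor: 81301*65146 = 2^1*11^1*19^1 * 389^1*32573^1=5296434946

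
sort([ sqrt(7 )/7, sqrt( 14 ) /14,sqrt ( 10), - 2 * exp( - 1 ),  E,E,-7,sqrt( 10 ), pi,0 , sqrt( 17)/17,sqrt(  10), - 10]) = [ - 10 , - 7, - 2*exp(-1 ), 0,sqrt( 17) /17,sqrt( 14)/14,sqrt( 7)/7, E,E,pi,sqrt( 10),sqrt( 10),sqrt( 10) ]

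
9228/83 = 9228/83 = 111.18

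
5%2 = 1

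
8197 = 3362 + 4835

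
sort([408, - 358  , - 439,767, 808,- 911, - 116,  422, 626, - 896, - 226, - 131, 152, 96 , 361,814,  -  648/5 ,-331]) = [ - 911 , - 896,  -  439,-358, - 331  , - 226, - 131, - 648/5,-116, 96,  152, 361, 408,422,626,767,808, 814]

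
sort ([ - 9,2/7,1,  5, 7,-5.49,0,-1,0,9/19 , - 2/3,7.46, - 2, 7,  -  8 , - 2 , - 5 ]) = [ - 9, - 8,  -  5.49,-5, - 2 ,-2, - 1 , - 2/3, 0, 0,2/7, 9/19,1,5 , 7,7,7.46] 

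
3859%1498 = 863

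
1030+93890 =94920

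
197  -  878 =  - 681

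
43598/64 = 21799/32 = 681.22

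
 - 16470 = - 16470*1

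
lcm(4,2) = 4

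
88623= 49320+39303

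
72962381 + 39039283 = 112001664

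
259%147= 112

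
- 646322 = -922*701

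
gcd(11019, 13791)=3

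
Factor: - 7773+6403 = -2^1* 5^1*137^1 = - 1370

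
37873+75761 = 113634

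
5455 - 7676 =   -  2221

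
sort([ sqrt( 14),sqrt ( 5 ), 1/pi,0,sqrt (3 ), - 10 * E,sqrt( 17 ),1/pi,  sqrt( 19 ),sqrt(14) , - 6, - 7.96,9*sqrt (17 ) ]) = [ - 10*E, - 7.96,-6, 0,1/pi,  1/pi,sqrt( 3),sqrt(5),sqrt(14 ),sqrt( 14 ), sqrt( 17 ), sqrt(19),9*sqrt(17)]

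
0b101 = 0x5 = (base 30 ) 5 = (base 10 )5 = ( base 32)5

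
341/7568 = 31/688 = 0.05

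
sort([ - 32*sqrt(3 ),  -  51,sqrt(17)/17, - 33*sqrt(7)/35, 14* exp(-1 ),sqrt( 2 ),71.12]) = [ - 32  *sqrt(3),-51, - 33*sqrt(7 )/35,sqrt( 17)/17 , sqrt( 2), 14*exp(  -  1) , 71.12]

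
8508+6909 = 15417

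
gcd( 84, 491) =1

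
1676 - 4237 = -2561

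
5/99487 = 5/99487 = 0.00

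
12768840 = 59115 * 216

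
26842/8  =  13421/4 = 3355.25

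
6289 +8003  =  14292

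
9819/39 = 251 + 10/13   =  251.77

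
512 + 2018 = 2530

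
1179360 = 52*22680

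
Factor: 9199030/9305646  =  3^ ( - 1)*5^1*7^( - 1 )*149^(-1) * 1487^( - 1)*919903^1 = 4599515/4652823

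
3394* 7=23758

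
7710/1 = 7710 = 7710.00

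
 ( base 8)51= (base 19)23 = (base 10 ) 41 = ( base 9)45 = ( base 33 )18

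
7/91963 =7/91963 = 0.00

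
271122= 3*90374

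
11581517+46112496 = 57694013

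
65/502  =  65/502 = 0.13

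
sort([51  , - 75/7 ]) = [ - 75/7, 51]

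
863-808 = 55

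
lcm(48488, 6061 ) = 48488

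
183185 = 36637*5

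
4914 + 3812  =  8726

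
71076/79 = 71076/79 = 899.70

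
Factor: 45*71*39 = 3^3*5^1* 13^1*71^1= 124605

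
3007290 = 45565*66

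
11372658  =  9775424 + 1597234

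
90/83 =1 + 7/83 = 1.08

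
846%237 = 135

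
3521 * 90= 316890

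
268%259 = 9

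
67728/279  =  242+70/93 = 242.75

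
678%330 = 18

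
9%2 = 1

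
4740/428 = 1185/107 = 11.07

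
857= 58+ 799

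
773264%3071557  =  773264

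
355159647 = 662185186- 307025539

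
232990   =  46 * 5065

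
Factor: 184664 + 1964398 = 2^1*3^1*251^1 * 1427^1 = 2149062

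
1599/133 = 12 + 3/133 = 12.02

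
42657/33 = 1292+7/11 = 1292.64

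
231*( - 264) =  - 60984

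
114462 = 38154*3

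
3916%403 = 289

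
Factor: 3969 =3^4* 7^2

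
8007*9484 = 75938388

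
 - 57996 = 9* (-6444 )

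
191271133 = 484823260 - 293552127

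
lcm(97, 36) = 3492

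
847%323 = 201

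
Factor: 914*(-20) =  - 18280  =  - 2^3*5^1*457^1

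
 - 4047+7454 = 3407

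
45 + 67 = 112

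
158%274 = 158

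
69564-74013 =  - 4449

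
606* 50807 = 30789042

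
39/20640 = 13/6880 = 0.00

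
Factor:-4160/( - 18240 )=13/57 = 3^( - 1 ) * 13^1*19^(- 1)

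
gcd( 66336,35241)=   2073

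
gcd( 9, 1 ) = 1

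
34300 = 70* 490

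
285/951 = 95/317 = 0.30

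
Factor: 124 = 2^2*31^1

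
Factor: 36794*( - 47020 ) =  -2^3 *5^1*2351^1*18397^1 = - 1730053880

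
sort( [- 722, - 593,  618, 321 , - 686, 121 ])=[ - 722,-686, - 593,  121,321, 618 ] 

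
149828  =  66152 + 83676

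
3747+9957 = 13704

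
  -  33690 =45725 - 79415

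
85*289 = 24565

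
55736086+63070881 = 118806967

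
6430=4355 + 2075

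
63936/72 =888=888.00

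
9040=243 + 8797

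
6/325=6/325 = 0.02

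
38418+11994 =50412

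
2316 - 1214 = 1102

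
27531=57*483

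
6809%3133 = 543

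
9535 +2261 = 11796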